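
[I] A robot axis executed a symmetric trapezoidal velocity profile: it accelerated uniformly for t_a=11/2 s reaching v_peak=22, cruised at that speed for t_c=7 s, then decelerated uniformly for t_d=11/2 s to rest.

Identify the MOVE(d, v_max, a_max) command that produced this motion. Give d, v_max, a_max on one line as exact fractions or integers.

d=275 v_max=22 a_max=4

a_max = 22/(11/2) = 4
d_a = ½·22·11/2 = 121/2; d_c = 22·7 = 154
d = 2·121/2 + 154 = 275
t_c = 7 > 0 → v_max = v_peak = 22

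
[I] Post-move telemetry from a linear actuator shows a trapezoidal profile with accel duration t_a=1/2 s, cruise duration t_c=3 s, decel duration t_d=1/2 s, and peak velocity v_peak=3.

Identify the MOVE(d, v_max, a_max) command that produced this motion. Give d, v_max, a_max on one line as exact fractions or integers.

a_max = 3/(1/2) = 6
d_a = ½·3·1/2 = 3/4; d_c = 3·3 = 9
d = 2·3/4 + 9 = 21/2
t_c = 3 > 0 → v_max = v_peak = 3

d=21/2 v_max=3 a_max=6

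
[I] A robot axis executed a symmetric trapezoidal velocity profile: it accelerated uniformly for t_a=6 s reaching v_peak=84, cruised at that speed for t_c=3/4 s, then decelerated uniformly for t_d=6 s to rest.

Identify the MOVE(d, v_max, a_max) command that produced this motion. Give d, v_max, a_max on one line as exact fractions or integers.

a_max = 84/6 = 14
d_a = ½·84·6 = 252; d_c = 84·3/4 = 63
d = 2·252 + 63 = 567
t_c = 3/4 > 0 ⇒ limit active, v_max = 84

d=567 v_max=84 a_max=14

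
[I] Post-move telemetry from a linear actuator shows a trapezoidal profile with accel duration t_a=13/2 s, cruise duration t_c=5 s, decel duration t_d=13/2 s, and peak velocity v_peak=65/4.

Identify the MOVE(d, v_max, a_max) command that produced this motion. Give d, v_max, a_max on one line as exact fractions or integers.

d=1495/8 v_max=65/4 a_max=5/2

a_max = (65/4)/(13/2) = 5/2
d_a = ½·65/4·13/2 = 845/16; d_c = 65/4·5 = 325/4
d = 2·845/16 + 325/4 = 1495/8
t_c = 5 > 0 → v_max = v_peak = 65/4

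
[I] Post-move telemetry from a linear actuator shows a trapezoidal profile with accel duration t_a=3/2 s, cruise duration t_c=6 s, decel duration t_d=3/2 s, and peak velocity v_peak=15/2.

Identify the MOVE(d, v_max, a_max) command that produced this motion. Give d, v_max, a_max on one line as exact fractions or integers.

a_max = (15/2)/(3/2) = 5
d_a = ½·15/2·3/2 = 45/8; d_c = 15/2·6 = 45
d = 2·45/8 + 45 = 225/4
t_c = 6 > 0 → v_max = v_peak = 15/2

d=225/4 v_max=15/2 a_max=5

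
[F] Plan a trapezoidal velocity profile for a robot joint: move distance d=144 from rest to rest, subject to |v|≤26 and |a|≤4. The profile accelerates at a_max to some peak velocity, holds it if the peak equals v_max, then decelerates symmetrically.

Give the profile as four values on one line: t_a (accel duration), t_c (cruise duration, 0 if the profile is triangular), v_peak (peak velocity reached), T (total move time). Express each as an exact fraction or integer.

(v_max)²/a_max = 26²/4 = 169
144 < 169 ⇒ no cruise
v_peak = √(144·4) = √576 = 24
t_a = 24/4 = 6; t_c = 0
T = 2·6 = 12

t_a=6 t_c=0 v_peak=24 T=12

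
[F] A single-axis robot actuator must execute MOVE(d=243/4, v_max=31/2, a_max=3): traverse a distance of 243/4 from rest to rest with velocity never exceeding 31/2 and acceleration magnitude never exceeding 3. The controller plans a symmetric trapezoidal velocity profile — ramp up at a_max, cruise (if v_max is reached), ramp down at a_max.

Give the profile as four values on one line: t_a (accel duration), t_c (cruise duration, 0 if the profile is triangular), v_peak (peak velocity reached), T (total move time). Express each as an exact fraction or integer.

vₘ²/aₘ = (31/2)²/3 = 961/12
243/4 < 961/12 → triangular
v_peak = √(243/4·3) = √(729/4) = 27/2
t_a = (27/2)/3 = 9/2; t_c = 0
T = 2·9/2 = 9

t_a=9/2 t_c=0 v_peak=27/2 T=9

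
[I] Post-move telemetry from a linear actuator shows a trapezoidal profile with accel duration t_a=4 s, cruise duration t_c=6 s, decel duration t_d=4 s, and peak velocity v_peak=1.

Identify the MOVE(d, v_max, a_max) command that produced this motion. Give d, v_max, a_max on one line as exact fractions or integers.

a_max = 1/4
d_a = ½·1·4 = 2; d_c = 1·6 = 6
d = 2·2 + 6 = 10
t_c = 6 > 0 → v_max = v_peak = 1

d=10 v_max=1 a_max=1/4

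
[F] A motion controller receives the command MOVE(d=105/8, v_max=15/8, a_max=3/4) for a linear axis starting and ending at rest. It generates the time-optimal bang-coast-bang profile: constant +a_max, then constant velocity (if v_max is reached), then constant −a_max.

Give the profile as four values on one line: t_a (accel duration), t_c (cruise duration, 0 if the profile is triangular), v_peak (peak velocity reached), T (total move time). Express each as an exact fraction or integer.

t_a=5/2 t_c=9/2 v_peak=15/8 T=19/2

(v_max)²/a_max = (15/8)²/(3/4) = 75/16
105/8 ≥ 75/16 ⇒ cruise phase
t_a = (15/8)/(3/4) = 5/2; v_peak = 15/8
d_cruise = 105/8 − 75/16 = 135/16; t_c = (135/16)/(15/8) = 9/2
T = 2·5/2 + 9/2 = 19/2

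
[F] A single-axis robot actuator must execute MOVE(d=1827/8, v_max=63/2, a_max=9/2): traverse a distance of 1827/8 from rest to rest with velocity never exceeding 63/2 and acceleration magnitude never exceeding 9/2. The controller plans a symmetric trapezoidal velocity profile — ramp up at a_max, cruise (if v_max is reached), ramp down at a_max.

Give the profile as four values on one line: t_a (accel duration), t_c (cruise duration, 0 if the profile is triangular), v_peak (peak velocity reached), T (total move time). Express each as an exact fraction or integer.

v_max²/a_max = (63/2)²/(9/2) = 441/2
1827/8 ≥ 441/2 so v_max reached
t_a = (63/2)/(9/2) = 7; v_peak = 63/2
d_cruise = 1827/8 − 441/2 = 63/8; t_c = (63/8)/(63/2) = 1/4
T = 2·7 + 1/4 = 57/4

t_a=7 t_c=1/4 v_peak=63/2 T=57/4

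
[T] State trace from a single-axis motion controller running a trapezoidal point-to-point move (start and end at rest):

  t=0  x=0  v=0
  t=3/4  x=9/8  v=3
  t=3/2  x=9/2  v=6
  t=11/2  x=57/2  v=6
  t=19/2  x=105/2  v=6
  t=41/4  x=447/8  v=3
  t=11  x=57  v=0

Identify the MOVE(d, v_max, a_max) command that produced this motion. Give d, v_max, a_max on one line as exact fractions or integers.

d=57 v_max=6 a_max=4

final state: t=11, x=57, v=0 → d = 57
a_max = (3−0)/(3/4−0) = 4
max v = 6 over t∈[3/2,19/2] → v_max = 6
check: 6·(3/2+8) = 57 ✓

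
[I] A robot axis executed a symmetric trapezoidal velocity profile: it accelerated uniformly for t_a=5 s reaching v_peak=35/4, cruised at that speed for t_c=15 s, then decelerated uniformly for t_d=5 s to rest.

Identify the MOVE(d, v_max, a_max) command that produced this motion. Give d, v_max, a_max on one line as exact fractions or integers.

a_max = (35/4)/5 = 7/4
d_a = ½·35/4·5 = 175/8; d_c = 35/4·15 = 525/4
d = 2·175/8 + 525/4 = 175
t_c = 15 > 0 so v_max = 35/4

d=175 v_max=35/4 a_max=7/4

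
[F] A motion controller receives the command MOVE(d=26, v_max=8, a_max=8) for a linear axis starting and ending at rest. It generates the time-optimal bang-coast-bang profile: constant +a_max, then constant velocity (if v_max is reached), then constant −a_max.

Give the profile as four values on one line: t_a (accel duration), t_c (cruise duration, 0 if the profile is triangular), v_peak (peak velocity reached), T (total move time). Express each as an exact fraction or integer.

t_a=1 t_c=9/4 v_peak=8 T=17/4

v_max²/a_max = 8²/8 = 8
26 ≥ 8 → trapezoidal
t_a = 8/8 = 1; v_peak = 8
d_cruise = 26 − 8 = 18; t_c = 18/8 = 9/4
T = 2·1 + 9/4 = 17/4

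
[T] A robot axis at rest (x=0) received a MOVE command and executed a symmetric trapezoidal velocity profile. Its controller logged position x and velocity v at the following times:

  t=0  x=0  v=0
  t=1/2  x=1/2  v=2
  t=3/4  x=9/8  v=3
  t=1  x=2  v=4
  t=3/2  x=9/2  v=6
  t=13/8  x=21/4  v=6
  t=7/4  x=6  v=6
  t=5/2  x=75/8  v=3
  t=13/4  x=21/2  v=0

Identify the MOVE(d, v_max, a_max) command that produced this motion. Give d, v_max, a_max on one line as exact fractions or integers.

final state: t=13/4, x=21/2, v=0 → d = 21/2
a_max = (2−0)/(1/2−0) = 4
max v = 6 over t∈[3/2,7/4] → v_max = 6
check: 6·(3/2+1/4) = 21/2 ✓

d=21/2 v_max=6 a_max=4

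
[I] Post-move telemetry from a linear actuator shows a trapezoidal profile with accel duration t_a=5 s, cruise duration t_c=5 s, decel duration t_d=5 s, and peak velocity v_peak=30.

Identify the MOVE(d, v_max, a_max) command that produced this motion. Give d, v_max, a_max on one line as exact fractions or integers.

a_max = 30/5 = 6
d_a = ½·30·5 = 75; d_c = 30·5 = 150
d = 2·75 + 150 = 300
t_c = 5 > 0 ⇒ limit active, v_max = 30

d=300 v_max=30 a_max=6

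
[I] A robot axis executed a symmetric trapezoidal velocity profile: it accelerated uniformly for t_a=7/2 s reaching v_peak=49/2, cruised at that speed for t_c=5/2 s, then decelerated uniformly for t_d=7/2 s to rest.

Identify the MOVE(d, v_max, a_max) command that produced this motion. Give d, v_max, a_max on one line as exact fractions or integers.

d=147 v_max=49/2 a_max=7

a_max = (49/2)/(7/2) = 7
d_a = ½·49/2·7/2 = 343/8; d_c = 49/2·5/2 = 245/4
d = 2·343/8 + 245/4 = 147
t_c = 5/2 > 0 → v_max = v_peak = 49/2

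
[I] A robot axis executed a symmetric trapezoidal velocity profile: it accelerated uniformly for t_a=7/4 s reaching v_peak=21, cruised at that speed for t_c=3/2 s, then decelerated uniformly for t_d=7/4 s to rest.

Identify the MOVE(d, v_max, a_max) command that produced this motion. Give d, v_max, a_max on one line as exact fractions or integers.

a_max = 21/(7/4) = 12
d_a = ½·21·7/4 = 147/8; d_c = 21·3/2 = 63/2
d = 2·147/8 + 63/2 = 273/4
t_c = 3/2 > 0 so v_max = 21

d=273/4 v_max=21 a_max=12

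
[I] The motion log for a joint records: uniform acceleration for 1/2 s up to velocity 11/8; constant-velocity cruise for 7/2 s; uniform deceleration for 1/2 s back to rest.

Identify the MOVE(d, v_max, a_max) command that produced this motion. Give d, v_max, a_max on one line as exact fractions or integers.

d=11/2 v_max=11/8 a_max=11/4

a_max = (11/8)/(1/2) = 11/4
d_a = ½·11/8·1/2 = 11/32; d_c = 11/8·7/2 = 77/16
d = 2·11/32 + 77/16 = 11/2
t_c = 7/2 > 0 → v_max = v_peak = 11/8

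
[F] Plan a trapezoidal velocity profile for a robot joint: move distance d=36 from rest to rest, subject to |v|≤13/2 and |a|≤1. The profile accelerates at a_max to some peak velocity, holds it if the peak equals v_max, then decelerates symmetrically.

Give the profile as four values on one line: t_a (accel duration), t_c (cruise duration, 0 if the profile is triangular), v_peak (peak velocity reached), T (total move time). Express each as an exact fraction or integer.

vₘ²/aₘ = (13/2)²/1 = 169/4
36 < 169/4 → triangular
v_peak = √(36·1) = √36 = 6
t_a = 6/1 = 6; t_c = 0
T = 2·6 = 12

t_a=6 t_c=0 v_peak=6 T=12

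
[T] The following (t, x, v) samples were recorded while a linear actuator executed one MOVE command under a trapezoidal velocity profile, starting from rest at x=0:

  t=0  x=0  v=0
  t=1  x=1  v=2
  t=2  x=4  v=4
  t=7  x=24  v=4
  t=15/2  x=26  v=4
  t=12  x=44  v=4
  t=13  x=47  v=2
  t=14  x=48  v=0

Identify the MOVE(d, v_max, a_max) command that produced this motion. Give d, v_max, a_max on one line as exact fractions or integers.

d=48 v_max=4 a_max=2

final state: t=14, x=48, v=0 → d = 48
a_max = (2−0)/(1−0) = 2
max v = 4 over t∈[2,12] → v_max = 4
check: 4·(2+10) = 48 ✓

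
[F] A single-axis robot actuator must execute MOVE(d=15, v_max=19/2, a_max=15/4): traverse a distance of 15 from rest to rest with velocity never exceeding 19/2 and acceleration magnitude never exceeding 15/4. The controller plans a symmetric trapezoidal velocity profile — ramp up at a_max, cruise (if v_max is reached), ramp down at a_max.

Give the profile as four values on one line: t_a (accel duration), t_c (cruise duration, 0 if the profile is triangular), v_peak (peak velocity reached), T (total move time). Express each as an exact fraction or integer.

(v_max)²/a_max = (19/2)²/(15/4) = 361/15
15 < 361/15 → triangular
v_peak = √(15·15/4) = √(225/4) = 15/2
t_a = (15/2)/(15/4) = 2; t_c = 0
T = 2·2 = 4

t_a=2 t_c=0 v_peak=15/2 T=4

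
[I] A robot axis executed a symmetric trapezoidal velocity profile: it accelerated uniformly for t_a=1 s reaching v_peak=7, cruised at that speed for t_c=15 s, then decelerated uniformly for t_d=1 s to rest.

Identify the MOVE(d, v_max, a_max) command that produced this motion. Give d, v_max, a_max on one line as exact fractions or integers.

d=112 v_max=7 a_max=7

a_max = 7/1 = 7
d_a = ½·7·1 = 7/2; d_c = 7·15 = 105
d = 2·7/2 + 105 = 112
t_c = 15 > 0 → v_max = v_peak = 7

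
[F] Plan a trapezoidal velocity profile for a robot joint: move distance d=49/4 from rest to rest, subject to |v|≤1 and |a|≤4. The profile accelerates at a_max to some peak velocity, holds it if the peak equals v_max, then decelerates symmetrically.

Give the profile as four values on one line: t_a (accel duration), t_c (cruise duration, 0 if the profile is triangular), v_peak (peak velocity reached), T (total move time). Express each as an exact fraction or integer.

t_a=1/4 t_c=12 v_peak=1 T=25/2

(v_max)²/a_max = 1²/4 = 1/4
49/4 ≥ 1/4 → trapezoidal
t_a = 1/4; v_peak = 1
d_cruise = 49/4 − 1/4 = 12; t_c = 12/1 = 12
T = 2·1/4 + 12 = 25/2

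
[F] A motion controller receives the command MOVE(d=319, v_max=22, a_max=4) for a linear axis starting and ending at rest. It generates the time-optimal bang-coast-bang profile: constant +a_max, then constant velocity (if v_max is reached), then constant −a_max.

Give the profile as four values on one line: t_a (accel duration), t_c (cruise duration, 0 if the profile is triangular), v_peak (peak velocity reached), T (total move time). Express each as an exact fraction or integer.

t_a=11/2 t_c=9 v_peak=22 T=20

v_max²/a_max = 22²/4 = 121
319 ≥ 121 so v_max reached
t_a = 22/4 = 11/2; v_peak = 22
d_cruise = 319 − 121 = 198; t_c = 198/22 = 9
T = 2·11/2 + 9 = 20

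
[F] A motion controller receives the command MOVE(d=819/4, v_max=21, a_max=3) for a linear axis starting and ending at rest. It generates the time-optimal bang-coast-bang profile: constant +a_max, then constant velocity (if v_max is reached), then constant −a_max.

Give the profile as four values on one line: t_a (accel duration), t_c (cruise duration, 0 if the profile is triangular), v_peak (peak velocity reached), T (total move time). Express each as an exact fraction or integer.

vₘ²/aₘ = 21²/3 = 147
819/4 ≥ 147 so v_max reached
t_a = 21/3 = 7; v_peak = 21
d_cruise = 819/4 − 147 = 231/4; t_c = (231/4)/21 = 11/4
T = 2·7 + 11/4 = 67/4

t_a=7 t_c=11/4 v_peak=21 T=67/4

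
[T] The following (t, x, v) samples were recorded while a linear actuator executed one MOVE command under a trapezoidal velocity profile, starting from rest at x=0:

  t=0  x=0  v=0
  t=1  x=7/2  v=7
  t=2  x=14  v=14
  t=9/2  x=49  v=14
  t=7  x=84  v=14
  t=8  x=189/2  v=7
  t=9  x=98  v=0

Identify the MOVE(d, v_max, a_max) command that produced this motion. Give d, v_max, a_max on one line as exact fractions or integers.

d=98 v_max=14 a_max=7

final state: t=9, x=98, v=0 → d = 98
a_max = (7−0)/(1−0) = 7
max v = 14 over t∈[2,7] → v_max = 14
check: 14·(2+5) = 98 ✓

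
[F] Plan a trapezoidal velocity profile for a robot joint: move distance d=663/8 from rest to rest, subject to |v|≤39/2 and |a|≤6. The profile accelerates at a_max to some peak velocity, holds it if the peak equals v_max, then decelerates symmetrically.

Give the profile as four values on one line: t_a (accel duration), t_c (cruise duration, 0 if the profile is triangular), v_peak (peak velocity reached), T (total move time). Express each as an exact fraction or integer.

t_a=13/4 t_c=1 v_peak=39/2 T=15/2

vₘ²/aₘ = (39/2)²/6 = 507/8
663/8 ≥ 507/8 so v_max reached
t_a = (39/2)/6 = 13/4; v_peak = 39/2
d_cruise = 663/8 − 507/8 = 39/2; t_c = (39/2)/(39/2) = 1
T = 2·13/4 + 1 = 15/2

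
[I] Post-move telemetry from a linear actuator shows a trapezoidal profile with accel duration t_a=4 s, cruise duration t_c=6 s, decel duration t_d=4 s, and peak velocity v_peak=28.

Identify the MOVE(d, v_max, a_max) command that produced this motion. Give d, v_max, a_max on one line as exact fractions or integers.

a_max = 28/4 = 7
d_a = ½·28·4 = 56; d_c = 28·6 = 168
d = 2·56 + 168 = 280
t_c = 6 > 0 → v_max = v_peak = 28

d=280 v_max=28 a_max=7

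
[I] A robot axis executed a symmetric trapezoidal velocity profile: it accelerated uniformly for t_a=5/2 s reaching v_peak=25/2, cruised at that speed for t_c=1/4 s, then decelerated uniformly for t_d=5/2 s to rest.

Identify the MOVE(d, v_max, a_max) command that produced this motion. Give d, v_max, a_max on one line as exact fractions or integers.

a_max = (25/2)/(5/2) = 5
d_a = ½·25/2·5/2 = 125/8; d_c = 25/2·1/4 = 25/8
d = 2·125/8 + 25/8 = 275/8
t_c = 1/4 > 0 ⇒ limit active, v_max = 25/2

d=275/8 v_max=25/2 a_max=5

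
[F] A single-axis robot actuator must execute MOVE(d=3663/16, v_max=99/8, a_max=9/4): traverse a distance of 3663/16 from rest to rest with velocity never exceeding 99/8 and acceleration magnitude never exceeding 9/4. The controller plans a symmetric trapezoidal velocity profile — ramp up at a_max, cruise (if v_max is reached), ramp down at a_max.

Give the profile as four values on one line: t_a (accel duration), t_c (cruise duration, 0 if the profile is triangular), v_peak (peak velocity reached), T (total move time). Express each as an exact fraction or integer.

vₘ²/aₘ = (99/8)²/(9/4) = 1089/16
3663/16 ≥ 1089/16 → trapezoidal
t_a = (99/8)/(9/4) = 11/2; v_peak = 99/8
d_cruise = 3663/16 − 1089/16 = 1287/8; t_c = (1287/8)/(99/8) = 13
T = 2·11/2 + 13 = 24

t_a=11/2 t_c=13 v_peak=99/8 T=24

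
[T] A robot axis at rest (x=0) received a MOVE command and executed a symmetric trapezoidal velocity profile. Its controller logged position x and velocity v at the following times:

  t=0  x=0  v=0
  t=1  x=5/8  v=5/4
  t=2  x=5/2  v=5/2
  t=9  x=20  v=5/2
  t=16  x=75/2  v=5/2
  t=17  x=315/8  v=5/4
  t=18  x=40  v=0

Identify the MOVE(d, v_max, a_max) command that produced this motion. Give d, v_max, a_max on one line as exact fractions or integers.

final state: t=18, x=40, v=0 → d = 40
a_max = (5/4−0)/(1−0) = 5/4
max v = 5/2 over t∈[2,16] → v_max = 5/2
check: 5/2·(2+14) = 40 ✓

d=40 v_max=5/2 a_max=5/4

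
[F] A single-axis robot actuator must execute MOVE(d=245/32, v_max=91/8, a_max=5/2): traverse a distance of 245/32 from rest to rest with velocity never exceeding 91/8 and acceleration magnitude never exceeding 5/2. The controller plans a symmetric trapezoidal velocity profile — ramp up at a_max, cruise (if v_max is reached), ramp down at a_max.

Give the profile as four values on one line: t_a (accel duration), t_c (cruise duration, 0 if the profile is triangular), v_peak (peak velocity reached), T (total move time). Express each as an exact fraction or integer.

t_a=7/4 t_c=0 v_peak=35/8 T=7/2

v_max²/a_max = (91/8)²/(5/2) = 8281/160
245/32 < 8281/160 so t_c = 0
v_peak = √(245/32·5/2) = √(1225/64) = 35/8
t_a = (35/8)/(5/2) = 7/4; t_c = 0
T = 2·7/4 = 7/2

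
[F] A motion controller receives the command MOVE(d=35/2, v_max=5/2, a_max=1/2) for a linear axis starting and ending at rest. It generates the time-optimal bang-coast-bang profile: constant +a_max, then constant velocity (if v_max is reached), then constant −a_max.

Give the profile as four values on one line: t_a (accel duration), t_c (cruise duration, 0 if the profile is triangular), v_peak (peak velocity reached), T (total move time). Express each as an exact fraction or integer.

vₘ²/aₘ = (5/2)²/(1/2) = 25/2
35/2 ≥ 25/2 → trapezoidal
t_a = (5/2)/(1/2) = 5; v_peak = 5/2
d_cruise = 35/2 − 25/2 = 5; t_c = 5/(5/2) = 2
T = 2·5 + 2 = 12

t_a=5 t_c=2 v_peak=5/2 T=12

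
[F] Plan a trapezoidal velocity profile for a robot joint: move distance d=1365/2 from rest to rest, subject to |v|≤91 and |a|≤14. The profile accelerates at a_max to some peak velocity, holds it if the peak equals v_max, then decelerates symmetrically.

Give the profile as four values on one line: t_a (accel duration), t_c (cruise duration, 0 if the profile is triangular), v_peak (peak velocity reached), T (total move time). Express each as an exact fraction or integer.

t_a=13/2 t_c=1 v_peak=91 T=14

(v_max)²/a_max = 91²/14 = 1183/2
1365/2 ≥ 1183/2 ⇒ cruise phase
t_a = 91/14 = 13/2; v_peak = 91
d_cruise = 1365/2 − 1183/2 = 91; t_c = 91/91 = 1
T = 2·13/2 + 1 = 14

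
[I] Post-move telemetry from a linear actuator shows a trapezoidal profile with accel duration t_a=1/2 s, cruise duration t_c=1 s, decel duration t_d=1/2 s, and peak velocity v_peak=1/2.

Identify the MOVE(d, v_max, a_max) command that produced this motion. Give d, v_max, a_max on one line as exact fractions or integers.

a_max = (1/2)/(1/2) = 1
d_a = ½·1/2·1/2 = 1/8; d_c = 1/2·1 = 1/2
d = 2·1/8 + 1/2 = 3/4
t_c = 1 > 0 so v_max = 1/2

d=3/4 v_max=1/2 a_max=1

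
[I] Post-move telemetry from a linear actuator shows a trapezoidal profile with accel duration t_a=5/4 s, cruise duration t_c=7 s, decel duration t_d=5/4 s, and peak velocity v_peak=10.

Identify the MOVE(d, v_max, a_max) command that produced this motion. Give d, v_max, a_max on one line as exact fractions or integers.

a_max = 10/(5/4) = 8
d_a = ½·10·5/4 = 25/4; d_c = 10·7 = 70
d = 2·25/4 + 70 = 165/2
t_c = 7 > 0 so v_max = 10

d=165/2 v_max=10 a_max=8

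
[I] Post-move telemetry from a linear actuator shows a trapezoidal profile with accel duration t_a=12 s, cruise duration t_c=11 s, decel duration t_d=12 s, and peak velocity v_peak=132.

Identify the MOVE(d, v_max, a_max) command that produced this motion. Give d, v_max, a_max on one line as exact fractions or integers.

a_max = 132/12 = 11
d_a = ½·132·12 = 792; d_c = 132·11 = 1452
d = 2·792 + 1452 = 3036
t_c = 11 > 0 so v_max = 132

d=3036 v_max=132 a_max=11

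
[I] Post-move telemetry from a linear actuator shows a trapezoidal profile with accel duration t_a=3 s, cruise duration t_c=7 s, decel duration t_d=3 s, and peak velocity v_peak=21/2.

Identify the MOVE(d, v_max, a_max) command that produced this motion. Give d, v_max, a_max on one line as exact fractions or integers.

d=105 v_max=21/2 a_max=7/2

a_max = (21/2)/3 = 7/2
d_a = ½·21/2·3 = 63/4; d_c = 21/2·7 = 147/2
d = 2·63/4 + 147/2 = 105
t_c = 7 > 0 so v_max = 21/2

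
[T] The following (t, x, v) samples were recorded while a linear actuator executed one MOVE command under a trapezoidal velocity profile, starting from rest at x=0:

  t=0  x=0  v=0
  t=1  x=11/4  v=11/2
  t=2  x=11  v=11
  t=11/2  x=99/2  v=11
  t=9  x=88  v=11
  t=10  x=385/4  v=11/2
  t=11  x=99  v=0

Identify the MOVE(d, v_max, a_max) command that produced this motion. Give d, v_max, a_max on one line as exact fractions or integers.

d=99 v_max=11 a_max=11/2

final state: t=11, x=99, v=0 → d = 99
a_max = (11/2−0)/(1−0) = 11/2
max v = 11 over t∈[2,9] → v_max = 11
check: 11·(2+7) = 99 ✓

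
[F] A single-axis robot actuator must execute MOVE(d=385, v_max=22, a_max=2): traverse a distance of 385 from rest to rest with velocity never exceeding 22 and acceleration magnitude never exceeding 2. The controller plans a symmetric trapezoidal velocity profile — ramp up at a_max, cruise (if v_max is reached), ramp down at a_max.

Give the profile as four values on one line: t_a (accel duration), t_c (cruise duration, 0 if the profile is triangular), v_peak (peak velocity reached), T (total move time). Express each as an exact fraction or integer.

t_a=11 t_c=13/2 v_peak=22 T=57/2

vₘ²/aₘ = 22²/2 = 242
385 ≥ 242 ⇒ cruise phase
t_a = 22/2 = 11; v_peak = 22
d_cruise = 385 − 242 = 143; t_c = 143/22 = 13/2
T = 2·11 + 13/2 = 57/2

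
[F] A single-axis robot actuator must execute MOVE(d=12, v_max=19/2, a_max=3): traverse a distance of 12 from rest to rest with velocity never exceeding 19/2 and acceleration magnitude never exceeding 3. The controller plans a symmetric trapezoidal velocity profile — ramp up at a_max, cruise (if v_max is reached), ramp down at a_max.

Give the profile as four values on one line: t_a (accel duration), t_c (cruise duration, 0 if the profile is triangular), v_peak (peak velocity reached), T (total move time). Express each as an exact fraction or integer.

t_a=2 t_c=0 v_peak=6 T=4

v_max²/a_max = (19/2)²/3 = 361/12
12 < 361/12 so t_c = 0
v_peak = √(12·3) = √36 = 6
t_a = 6/3 = 2; t_c = 0
T = 2·2 = 4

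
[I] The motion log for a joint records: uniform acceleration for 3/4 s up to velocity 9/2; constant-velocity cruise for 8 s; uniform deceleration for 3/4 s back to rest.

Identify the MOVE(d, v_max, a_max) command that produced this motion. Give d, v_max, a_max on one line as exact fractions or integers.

d=315/8 v_max=9/2 a_max=6

a_max = (9/2)/(3/4) = 6
d_a = ½·9/2·3/4 = 27/16; d_c = 9/2·8 = 36
d = 2·27/16 + 36 = 315/8
t_c = 8 > 0 ⇒ limit active, v_max = 9/2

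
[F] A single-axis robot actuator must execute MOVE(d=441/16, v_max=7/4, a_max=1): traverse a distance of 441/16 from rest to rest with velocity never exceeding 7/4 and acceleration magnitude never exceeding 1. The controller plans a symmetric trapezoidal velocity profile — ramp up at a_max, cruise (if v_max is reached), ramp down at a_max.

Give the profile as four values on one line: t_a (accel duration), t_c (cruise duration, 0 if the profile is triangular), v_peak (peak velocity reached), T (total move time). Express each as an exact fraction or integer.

vₘ²/aₘ = (7/4)²/1 = 49/16
441/16 ≥ 49/16 ⇒ cruise phase
t_a = (7/4)/1 = 7/4; v_peak = 7/4
d_cruise = 441/16 − 49/16 = 49/2; t_c = (49/2)/(7/4) = 14
T = 2·7/4 + 14 = 35/2

t_a=7/4 t_c=14 v_peak=7/4 T=35/2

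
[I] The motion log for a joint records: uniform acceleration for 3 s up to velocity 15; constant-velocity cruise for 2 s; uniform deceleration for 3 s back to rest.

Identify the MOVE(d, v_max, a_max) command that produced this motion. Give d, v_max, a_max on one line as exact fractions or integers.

d=75 v_max=15 a_max=5

a_max = 15/3 = 5
d_a = ½·15·3 = 45/2; d_c = 15·2 = 30
d = 2·45/2 + 30 = 75
t_c = 2 > 0 so v_max = 15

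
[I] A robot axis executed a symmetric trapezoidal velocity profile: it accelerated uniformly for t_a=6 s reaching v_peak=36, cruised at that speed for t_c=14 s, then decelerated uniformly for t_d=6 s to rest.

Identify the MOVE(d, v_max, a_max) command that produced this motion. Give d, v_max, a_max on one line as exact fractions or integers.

a_max = 36/6 = 6
d_a = ½·36·6 = 108; d_c = 36·14 = 504
d = 2·108 + 504 = 720
t_c = 14 > 0 so v_max = 36

d=720 v_max=36 a_max=6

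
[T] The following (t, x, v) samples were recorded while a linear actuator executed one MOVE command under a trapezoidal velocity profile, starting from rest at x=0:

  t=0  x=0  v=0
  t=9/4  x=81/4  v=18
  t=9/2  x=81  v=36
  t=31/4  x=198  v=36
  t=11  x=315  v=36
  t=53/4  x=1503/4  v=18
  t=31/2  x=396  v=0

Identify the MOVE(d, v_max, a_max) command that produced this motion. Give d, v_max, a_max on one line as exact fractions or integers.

final state: t=31/2, x=396, v=0 → d = 396
a_max = (18−0)/(9/4−0) = 8
max v = 36 over t∈[9/2,11] → v_max = 36
check: 36·(9/2+13/2) = 396 ✓

d=396 v_max=36 a_max=8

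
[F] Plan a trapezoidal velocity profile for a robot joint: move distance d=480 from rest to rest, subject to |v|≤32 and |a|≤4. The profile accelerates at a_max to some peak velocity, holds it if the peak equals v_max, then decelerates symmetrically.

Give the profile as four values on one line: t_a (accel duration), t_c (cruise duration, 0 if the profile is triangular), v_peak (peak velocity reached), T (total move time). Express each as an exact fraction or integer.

t_a=8 t_c=7 v_peak=32 T=23

(v_max)²/a_max = 32²/4 = 256
480 ≥ 256 so v_max reached
t_a = 32/4 = 8; v_peak = 32
d_cruise = 480 − 256 = 224; t_c = 224/32 = 7
T = 2·8 + 7 = 23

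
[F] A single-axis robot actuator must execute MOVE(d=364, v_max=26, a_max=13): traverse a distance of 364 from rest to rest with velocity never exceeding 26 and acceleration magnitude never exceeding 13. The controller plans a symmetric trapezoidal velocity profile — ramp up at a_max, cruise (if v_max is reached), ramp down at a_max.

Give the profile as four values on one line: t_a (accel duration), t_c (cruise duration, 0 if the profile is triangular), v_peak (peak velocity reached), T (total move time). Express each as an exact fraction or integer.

(v_max)²/a_max = 26²/13 = 52
364 ≥ 52 → trapezoidal
t_a = 26/13 = 2; v_peak = 26
d_cruise = 364 − 52 = 312; t_c = 312/26 = 12
T = 2·2 + 12 = 16

t_a=2 t_c=12 v_peak=26 T=16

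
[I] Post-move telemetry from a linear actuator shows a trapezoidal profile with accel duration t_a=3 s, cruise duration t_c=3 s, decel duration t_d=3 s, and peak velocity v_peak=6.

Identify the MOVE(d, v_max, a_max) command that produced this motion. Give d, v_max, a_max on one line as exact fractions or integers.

a_max = 6/3 = 2
d_a = ½·6·3 = 9; d_c = 6·3 = 18
d = 2·9 + 18 = 36
t_c = 3 > 0 → v_max = v_peak = 6

d=36 v_max=6 a_max=2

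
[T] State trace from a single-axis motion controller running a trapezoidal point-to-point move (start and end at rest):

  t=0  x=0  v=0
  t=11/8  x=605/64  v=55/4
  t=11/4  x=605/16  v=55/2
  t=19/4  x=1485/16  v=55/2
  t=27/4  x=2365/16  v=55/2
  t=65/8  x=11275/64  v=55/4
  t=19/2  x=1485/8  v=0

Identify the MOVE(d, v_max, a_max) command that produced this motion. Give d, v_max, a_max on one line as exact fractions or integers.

d=1485/8 v_max=55/2 a_max=10

final state: t=19/2, x=1485/8, v=0 → d = 1485/8
a_max = (55/4−0)/(11/8−0) = 10
max v = 55/2 over t∈[11/4,27/4] → v_max = 55/2
check: 55/2·(11/4+4) = 1485/8 ✓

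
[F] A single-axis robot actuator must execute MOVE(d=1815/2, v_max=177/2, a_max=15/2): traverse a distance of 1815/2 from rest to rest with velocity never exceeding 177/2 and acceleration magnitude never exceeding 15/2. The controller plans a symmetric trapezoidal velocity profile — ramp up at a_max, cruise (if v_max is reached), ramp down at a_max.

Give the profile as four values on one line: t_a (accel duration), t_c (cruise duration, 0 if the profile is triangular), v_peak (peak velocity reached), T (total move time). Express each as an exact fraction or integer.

t_a=11 t_c=0 v_peak=165/2 T=22

(v_max)²/a_max = (177/2)²/(15/2) = 10443/10
1815/2 < 10443/10 so t_c = 0
v_peak = √(1815/2·15/2) = √(27225/4) = 165/2
t_a = (165/2)/(15/2) = 11; t_c = 0
T = 2·11 = 22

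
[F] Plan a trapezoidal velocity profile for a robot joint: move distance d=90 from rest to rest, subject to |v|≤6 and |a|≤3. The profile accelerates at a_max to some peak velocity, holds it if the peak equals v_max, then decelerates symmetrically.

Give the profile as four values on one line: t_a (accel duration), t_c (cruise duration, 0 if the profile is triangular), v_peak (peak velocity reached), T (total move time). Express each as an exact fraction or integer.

t_a=2 t_c=13 v_peak=6 T=17

v_max²/a_max = 6²/3 = 12
90 ≥ 12 ⇒ cruise phase
t_a = 6/3 = 2; v_peak = 6
d_cruise = 90 − 12 = 78; t_c = 78/6 = 13
T = 2·2 + 13 = 17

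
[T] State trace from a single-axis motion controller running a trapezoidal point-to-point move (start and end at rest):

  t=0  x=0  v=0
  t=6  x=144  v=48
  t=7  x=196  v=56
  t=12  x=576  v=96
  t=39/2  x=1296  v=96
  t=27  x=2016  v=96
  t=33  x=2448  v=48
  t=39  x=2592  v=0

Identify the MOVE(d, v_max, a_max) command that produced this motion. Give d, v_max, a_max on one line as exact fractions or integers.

final state: t=39, x=2592, v=0 → d = 2592
a_max = (48−0)/(6−0) = 8
max v = 96 over t∈[12,27] → v_max = 96
check: 96·(12+15) = 2592 ✓

d=2592 v_max=96 a_max=8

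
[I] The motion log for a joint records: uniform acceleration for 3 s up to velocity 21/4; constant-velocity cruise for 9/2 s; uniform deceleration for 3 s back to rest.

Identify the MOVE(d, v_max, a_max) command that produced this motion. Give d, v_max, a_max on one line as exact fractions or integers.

d=315/8 v_max=21/4 a_max=7/4

a_max = (21/4)/3 = 7/4
d_a = ½·21/4·3 = 63/8; d_c = 21/4·9/2 = 189/8
d = 2·63/8 + 189/8 = 315/8
t_c = 9/2 > 0 so v_max = 21/4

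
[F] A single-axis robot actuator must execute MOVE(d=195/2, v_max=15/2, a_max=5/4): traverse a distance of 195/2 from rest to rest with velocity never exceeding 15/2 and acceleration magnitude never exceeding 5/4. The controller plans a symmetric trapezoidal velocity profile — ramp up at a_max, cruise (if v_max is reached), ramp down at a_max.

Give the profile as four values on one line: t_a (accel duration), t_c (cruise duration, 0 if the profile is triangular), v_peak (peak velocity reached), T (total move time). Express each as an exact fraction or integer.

t_a=6 t_c=7 v_peak=15/2 T=19

vₘ²/aₘ = (15/2)²/(5/4) = 45
195/2 ≥ 45 → trapezoidal
t_a = (15/2)/(5/4) = 6; v_peak = 15/2
d_cruise = 195/2 − 45 = 105/2; t_c = (105/2)/(15/2) = 7
T = 2·6 + 7 = 19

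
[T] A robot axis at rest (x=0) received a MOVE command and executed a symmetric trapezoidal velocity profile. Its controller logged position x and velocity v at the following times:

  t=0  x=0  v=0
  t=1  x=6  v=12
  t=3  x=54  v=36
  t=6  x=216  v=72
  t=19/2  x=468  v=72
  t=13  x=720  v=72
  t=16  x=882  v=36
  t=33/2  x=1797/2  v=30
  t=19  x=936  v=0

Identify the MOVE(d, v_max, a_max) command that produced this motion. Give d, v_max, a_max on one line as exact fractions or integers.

final state: t=19, x=936, v=0 → d = 936
a_max = (12−0)/(1−0) = 12
max v = 72 over t∈[6,13] → v_max = 72
check: 72·(6+7) = 936 ✓

d=936 v_max=72 a_max=12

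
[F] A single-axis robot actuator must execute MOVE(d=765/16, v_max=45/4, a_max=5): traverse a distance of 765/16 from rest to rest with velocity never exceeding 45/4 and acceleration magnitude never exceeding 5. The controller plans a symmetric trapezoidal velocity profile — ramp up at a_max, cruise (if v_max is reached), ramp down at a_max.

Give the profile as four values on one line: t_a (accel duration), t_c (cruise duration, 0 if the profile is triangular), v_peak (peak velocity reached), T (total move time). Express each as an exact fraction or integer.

(v_max)²/a_max = (45/4)²/5 = 405/16
765/16 ≥ 405/16 so v_max reached
t_a = (45/4)/5 = 9/4; v_peak = 45/4
d_cruise = 765/16 − 405/16 = 45/2; t_c = (45/2)/(45/4) = 2
T = 2·9/4 + 2 = 13/2

t_a=9/4 t_c=2 v_peak=45/4 T=13/2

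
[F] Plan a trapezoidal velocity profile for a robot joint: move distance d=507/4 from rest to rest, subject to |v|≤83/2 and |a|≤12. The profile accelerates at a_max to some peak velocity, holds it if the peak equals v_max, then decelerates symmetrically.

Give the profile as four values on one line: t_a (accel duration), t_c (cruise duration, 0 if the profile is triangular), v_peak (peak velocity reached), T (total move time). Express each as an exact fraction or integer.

t_a=13/4 t_c=0 v_peak=39 T=13/2

v_max²/a_max = (83/2)²/12 = 6889/48
507/4 < 6889/48 ⇒ no cruise
v_peak = √(507/4·12) = √1521 = 39
t_a = 39/12 = 13/4; t_c = 0
T = 2·13/4 = 13/2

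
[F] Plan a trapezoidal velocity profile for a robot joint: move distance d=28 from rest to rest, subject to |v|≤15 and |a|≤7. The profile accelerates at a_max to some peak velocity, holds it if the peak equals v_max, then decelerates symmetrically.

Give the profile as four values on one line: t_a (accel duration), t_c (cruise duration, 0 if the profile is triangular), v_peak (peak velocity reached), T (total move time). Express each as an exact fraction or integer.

v_max²/a_max = 15²/7 = 225/7
28 < 225/7 → triangular
v_peak = √(28·7) = √196 = 14
t_a = 14/7 = 2; t_c = 0
T = 2·2 = 4

t_a=2 t_c=0 v_peak=14 T=4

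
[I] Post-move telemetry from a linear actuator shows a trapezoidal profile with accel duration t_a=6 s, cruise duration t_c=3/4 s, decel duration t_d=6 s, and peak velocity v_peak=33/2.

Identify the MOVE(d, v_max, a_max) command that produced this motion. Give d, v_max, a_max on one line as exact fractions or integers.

d=891/8 v_max=33/2 a_max=11/4

a_max = (33/2)/6 = 11/4
d_a = ½·33/2·6 = 99/2; d_c = 33/2·3/4 = 99/8
d = 2·99/2 + 99/8 = 891/8
t_c = 3/4 > 0 so v_max = 33/2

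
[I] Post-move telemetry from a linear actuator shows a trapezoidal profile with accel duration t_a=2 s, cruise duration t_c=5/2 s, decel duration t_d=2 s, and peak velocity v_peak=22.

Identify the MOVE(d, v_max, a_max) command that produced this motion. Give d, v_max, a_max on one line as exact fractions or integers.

a_max = 22/2 = 11
d_a = ½·22·2 = 22; d_c = 22·5/2 = 55
d = 2·22 + 55 = 99
t_c = 5/2 > 0 so v_max = 22

d=99 v_max=22 a_max=11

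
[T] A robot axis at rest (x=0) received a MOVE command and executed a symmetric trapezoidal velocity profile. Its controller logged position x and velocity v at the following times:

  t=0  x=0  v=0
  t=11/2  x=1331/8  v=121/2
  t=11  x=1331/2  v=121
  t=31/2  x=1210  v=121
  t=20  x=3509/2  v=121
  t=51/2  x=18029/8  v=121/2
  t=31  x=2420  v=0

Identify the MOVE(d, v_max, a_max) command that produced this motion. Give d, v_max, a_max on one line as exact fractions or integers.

d=2420 v_max=121 a_max=11

final state: t=31, x=2420, v=0 → d = 2420
a_max = (121/2−0)/(11/2−0) = 11
max v = 121 over t∈[11,20] → v_max = 121
check: 121·(11+9) = 2420 ✓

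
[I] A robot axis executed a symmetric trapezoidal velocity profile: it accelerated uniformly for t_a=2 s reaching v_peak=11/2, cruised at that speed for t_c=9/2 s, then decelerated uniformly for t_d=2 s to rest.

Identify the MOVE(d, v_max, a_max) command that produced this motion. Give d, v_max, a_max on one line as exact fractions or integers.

a_max = (11/2)/2 = 11/4
d_a = ½·11/2·2 = 11/2; d_c = 11/2·9/2 = 99/4
d = 2·11/2 + 99/4 = 143/4
t_c = 9/2 > 0 → v_max = v_peak = 11/2

d=143/4 v_max=11/2 a_max=11/4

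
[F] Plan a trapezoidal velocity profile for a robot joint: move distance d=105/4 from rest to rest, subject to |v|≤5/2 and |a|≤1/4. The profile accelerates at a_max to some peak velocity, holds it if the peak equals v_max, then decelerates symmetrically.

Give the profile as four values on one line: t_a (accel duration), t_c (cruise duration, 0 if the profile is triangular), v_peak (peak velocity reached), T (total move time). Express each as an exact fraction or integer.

(v_max)²/a_max = (5/2)²/(1/4) = 25
105/4 ≥ 25 so v_max reached
t_a = (5/2)/(1/4) = 10; v_peak = 5/2
d_cruise = 105/4 − 25 = 5/4; t_c = (5/4)/(5/2) = 1/2
T = 2·10 + 1/2 = 41/2

t_a=10 t_c=1/2 v_peak=5/2 T=41/2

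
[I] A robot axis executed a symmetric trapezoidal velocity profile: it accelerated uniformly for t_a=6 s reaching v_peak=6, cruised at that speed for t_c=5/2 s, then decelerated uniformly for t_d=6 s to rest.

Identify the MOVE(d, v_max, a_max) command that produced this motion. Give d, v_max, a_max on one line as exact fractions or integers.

a_max = 6/6 = 1
d_a = ½·6·6 = 18; d_c = 6·5/2 = 15
d = 2·18 + 15 = 51
t_c = 5/2 > 0 so v_max = 6

d=51 v_max=6 a_max=1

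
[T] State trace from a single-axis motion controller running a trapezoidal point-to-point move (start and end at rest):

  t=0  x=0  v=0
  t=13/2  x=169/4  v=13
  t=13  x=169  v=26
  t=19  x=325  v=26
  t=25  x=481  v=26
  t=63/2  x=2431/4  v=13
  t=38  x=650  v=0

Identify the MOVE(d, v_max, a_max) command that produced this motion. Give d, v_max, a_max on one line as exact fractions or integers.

d=650 v_max=26 a_max=2

final state: t=38, x=650, v=0 → d = 650
a_max = (13−0)/(13/2−0) = 2
max v = 26 over t∈[13,25] → v_max = 26
check: 26·(13+12) = 650 ✓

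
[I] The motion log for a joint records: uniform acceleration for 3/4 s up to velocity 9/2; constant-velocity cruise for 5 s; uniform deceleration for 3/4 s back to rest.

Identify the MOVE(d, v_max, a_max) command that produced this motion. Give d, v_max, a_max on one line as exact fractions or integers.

a_max = (9/2)/(3/4) = 6
d_a = ½·9/2·3/4 = 27/16; d_c = 9/2·5 = 45/2
d = 2·27/16 + 45/2 = 207/8
t_c = 5 > 0 so v_max = 9/2

d=207/8 v_max=9/2 a_max=6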